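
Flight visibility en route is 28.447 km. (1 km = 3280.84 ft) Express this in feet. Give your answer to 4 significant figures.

1 km = 3280.84 ft, so 28.447 × 3280.84 = 93330 ft.

93330 ft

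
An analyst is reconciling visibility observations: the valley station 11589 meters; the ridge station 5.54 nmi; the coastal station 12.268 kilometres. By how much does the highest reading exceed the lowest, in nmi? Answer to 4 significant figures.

the valley station: 11589 m = 6.25756 nmi.
the coastal station: 12.268 km = 6.62419 nmi.
Spread: 6.62419 − 5.54000 = 1.084 nmi.

1.084 nmi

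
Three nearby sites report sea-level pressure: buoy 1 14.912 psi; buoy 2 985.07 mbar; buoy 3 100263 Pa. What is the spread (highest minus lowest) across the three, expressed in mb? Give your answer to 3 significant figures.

43.1 mb

buoy 1: 14.912 psi = 1028.146 mb.
buoy 3: 100263 Pa = 1002.630 mb.
Spread: 1028.146 − 985.070 = 43.1 mb.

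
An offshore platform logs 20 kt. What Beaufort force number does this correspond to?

Beaufort force 5

20 kt lies in the Beaufort 5 band (fresh breeze, 17–21 kt).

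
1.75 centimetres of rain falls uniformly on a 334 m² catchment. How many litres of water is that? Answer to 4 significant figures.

5845 litres

Depth: 1.75 cm × 10 = 17.5 mm.
1 mm over 1 m² is 1 L, so volume = 17.5 × 334 = 5845 L.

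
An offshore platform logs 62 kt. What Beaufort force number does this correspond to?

Beaufort force 11

62 kt lies in the Beaufort 11 band (violent storm, 56–63 kt).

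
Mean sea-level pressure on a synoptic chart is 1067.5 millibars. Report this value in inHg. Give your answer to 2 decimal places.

31.52 inHg

1 mb = 0.02953 inHg, so 1067.5 × 0.02953 = 31.52 inHg.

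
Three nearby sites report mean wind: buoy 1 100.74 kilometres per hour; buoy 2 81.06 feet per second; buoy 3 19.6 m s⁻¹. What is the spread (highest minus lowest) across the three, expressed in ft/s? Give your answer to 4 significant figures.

buoy 1: 100.74 km/h = 91.8088 ft/s.
buoy 3: 19.6 m/s = 64.3045 ft/s.
Spread: 91.8088 − 64.3045 = 27.50 ft/s.

27.50 ft/s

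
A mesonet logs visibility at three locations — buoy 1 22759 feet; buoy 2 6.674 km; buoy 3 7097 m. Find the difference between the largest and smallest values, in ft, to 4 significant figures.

1388 ft

buoy 2: 6.674 km = 21896.33 ft.
buoy 3: 7097 m = 23284.12 ft.
Spread: 23284.12 − 21896.33 = 1388 ft.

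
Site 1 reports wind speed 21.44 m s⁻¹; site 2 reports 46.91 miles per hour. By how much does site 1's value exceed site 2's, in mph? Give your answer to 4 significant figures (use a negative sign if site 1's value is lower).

1.050 mph

site 1: 21.44 m/s = 47.95991 mph.
Difference: 47.95991 − 46.91000 = 1.050 mph.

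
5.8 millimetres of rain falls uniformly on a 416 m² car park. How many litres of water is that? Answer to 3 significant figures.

2410 litres

1 mm over 1 m² is 1 L, so volume = 5.8 × 416 = 2412.8 L ≈ 2410 L.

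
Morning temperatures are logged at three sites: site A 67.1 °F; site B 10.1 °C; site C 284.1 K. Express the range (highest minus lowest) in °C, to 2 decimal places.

site A: 67.1 °F = 19.500 °C.
site C: 284.1 K = 10.950 °C.
Spread: 19.500 − 10.100 = 9.400 °C.

9.40 °C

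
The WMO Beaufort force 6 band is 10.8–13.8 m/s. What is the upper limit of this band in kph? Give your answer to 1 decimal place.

10.8–13.8 m/s × 3.6 = 38.9–49.7 km/h.

49.7 km/h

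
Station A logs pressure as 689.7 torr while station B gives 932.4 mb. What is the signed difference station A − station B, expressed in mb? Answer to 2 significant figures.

station A: 689.7 mmHg = 919.52 mb.
Difference: 919.52 − 932.40 = -13 mb.

-13 mb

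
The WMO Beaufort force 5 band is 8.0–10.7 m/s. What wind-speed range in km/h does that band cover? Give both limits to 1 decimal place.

8.0–10.7 m/s × 3.6 = 28.8–38.5 km/h.

28.8 to 38.5 km/h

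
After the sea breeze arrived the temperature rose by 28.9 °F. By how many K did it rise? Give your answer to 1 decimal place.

A change of 1 °C equals a change of 1.8 °F: ΔK = 28.9 × 0.5556 = 16.1 K.

16.1 K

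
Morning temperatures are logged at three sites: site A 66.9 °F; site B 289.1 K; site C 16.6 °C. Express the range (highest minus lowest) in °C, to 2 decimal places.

site A: 66.9 °F = 19.389 °C.
site B: 289.1 K = 15.950 °C.
Spread: 19.389 − 15.950 = 3.439 °C.

3.44 °C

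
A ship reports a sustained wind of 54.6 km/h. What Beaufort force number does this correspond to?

54.6 km/h = 15.2 m/s, which is Beaufort 7 (near gale, 13.9–17.1 m/s).

Beaufort force 7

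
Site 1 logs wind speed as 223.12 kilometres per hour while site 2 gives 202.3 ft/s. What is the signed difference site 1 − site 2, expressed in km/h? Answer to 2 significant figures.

1.1 km/h

site 2: 202.3 ft/s = 221.980 km/h.
Difference: 223.120 − 221.980 = 1.1 km/h.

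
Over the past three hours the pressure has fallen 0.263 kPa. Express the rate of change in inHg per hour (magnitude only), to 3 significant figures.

0.0259 inHg per hour

0.263 kPa / 3 h × 0.2953 inHg/kPa = 0.0259 inHg/h.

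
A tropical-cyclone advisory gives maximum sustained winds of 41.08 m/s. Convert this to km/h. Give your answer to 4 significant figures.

1 m/s = 3.6 km/h, so 41.08 × 3.6 = 147.9 km/h.

147.9 km/h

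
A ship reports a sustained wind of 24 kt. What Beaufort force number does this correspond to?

Beaufort force 6

24 kt lies in the Beaufort 6 band (strong breeze, 22–27 kt).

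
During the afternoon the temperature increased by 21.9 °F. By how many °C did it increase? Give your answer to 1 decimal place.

A change of 1 °C equals a change of 1.8 °F: Δ°C = 21.9 × 0.5556 = 12.2 °C.

12.2 °C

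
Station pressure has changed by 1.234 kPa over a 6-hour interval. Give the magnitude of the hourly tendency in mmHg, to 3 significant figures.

1.234 kPa / 6 h × 7.50062 mmHg/kPa = 1.54 mmHg/h.

1.54 mmHg per hour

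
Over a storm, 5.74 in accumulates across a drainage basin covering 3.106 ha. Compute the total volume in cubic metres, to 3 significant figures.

Depth: 5.74 in × 25.4 = 145.796 mm.
Area: 3.106 ha = 31060 m².
1 mm over 1 m² is 1 L, so volume = 145.796 × 31060 = 4528423.8 L = 4530 m³.

4530 cubic metres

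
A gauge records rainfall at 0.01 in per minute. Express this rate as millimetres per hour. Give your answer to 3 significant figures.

15.2 mm/hour

0.01 in/minute × 25.4 mm/in × 60 minute/hour = 15.2 mm/hour.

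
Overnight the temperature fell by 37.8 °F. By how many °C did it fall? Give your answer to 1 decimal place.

21.0 °C

For a temperature change the 32° offset cancels: Δ°C = 37.8 × 0.5556 = 21.0 °C.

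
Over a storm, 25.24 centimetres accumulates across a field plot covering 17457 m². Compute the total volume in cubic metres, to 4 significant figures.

Depth: 25.24 cm × 10 = 252.4 mm.
1 mm over 1 m² is 1 L, so volume = 252.4 × 17457 = 4406146.8 L = 4406 m³.

4406 cubic metres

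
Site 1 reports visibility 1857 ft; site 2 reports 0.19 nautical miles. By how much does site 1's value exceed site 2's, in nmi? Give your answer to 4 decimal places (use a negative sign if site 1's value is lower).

site 1: 1857 ft = 0.305623 nmi.
Difference: 0.305623 − 0.190000 = 0.1156 nmi.

0.1156 nmi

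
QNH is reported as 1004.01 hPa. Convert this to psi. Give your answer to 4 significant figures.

1 hPa = 0.0145038 psi, so 1004.01 × 0.0145038 = 14.56 psi.

14.56 psi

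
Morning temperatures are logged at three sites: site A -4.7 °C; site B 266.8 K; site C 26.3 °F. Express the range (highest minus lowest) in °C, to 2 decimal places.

site B: 266.8 K = -6.350 °C.
site C: 26.3 °F = -3.167 °C.
Spread: (-3.167) − (-6.350) = 3.183 °C.

3.18 °C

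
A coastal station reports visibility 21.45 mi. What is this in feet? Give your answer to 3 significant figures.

113000 ft

1 SM = 5280 ft, so 21.45 × 5280 = 113000 ft.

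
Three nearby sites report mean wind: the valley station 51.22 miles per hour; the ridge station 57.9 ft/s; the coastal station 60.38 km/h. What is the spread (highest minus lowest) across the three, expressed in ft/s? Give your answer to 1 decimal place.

the valley station: 51.22 mph = 75.123 ft/s.
the coastal station: 60.38 km/h = 55.027 ft/s.
Spread: 75.123 − 55.027 = 20.1 ft/s.

20.1 ft/s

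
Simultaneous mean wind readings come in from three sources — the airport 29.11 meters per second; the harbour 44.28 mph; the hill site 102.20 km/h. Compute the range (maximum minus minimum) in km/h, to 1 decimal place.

33.5 km/h

the airport: 29.11 m/s = 104.796 km/h.
the harbour: 44.28 mph = 71.262 km/h.
Spread: 104.796 − 71.262 = 33.5 km/h.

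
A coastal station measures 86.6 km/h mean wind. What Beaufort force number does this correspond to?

Beaufort force 9

86.6 km/h = 24.1 m/s, which is Beaufort 9 (strong gale, 20.8–24.4 m/s).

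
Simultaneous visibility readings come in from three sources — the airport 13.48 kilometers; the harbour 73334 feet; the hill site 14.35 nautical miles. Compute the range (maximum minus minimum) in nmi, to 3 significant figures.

the airport: 13.48 km = 7.2786 nmi.
the harbour: 73334 ft = 12.0692 nmi.
Spread: 14.3500 − 7.2786 = 7.07 nmi.

7.07 nmi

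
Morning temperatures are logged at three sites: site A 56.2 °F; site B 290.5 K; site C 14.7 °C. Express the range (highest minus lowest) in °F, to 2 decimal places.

site A: 56.2 °F = 13.444 °C.
site B: 290.5 K = 17.350 °C.
Spread: 17.350 − 13.444 = 3.906 °C = 7.03 °F.

7.03 °F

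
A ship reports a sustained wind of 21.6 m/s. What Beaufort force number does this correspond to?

21.6 m/s lies in the Beaufort 9 band (strong gale, 20.8–24.4 m/s).

Beaufort force 9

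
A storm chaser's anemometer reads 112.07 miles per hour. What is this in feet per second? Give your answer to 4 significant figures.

164.4 ft/s

1 mph = 1.46667 ft/s, so 112.07 × 1.46667 = 164.4 ft/s.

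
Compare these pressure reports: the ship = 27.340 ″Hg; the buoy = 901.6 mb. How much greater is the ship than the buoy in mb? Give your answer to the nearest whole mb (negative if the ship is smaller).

the ship: 27.340 inHg = 925.84 mb.
Difference: 925.84 − 901.60 = 24 mb.

24 mb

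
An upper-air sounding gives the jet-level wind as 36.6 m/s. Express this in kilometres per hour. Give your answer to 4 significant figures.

1 m/s = 3.6 km/h, so 36.6 × 3.6 = 131.8 km/h.

131.8 km/h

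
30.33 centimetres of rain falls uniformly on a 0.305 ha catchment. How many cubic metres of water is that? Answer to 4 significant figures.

Depth: 30.33 cm × 10 = 303.3 mm.
Area: 0.305 ha = 3050 m².
1 mm over 1 m² is 1 L, so volume = 303.3 × 3050 = 925065 L = 925.1 m³.

925.1 cubic metres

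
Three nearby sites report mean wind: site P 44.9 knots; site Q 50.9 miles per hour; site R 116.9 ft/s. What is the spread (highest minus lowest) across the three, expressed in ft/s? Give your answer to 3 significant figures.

42.2 ft/s

site P: 44.9 kt = 75.783 ft/s.
site Q: 50.9 mph = 74.653 ft/s.
Spread: 116.900 − 74.653 = 42.2 ft/s.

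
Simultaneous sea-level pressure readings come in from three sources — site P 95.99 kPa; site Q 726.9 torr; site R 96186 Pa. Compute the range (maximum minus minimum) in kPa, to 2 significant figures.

0.92 kPa

site Q: 726.9 mmHg = 96.9120 kPa.
site R: 96186 Pa = 96.1860 kPa.
Spread: 96.9120 − 95.9900 = 0.92 kPa.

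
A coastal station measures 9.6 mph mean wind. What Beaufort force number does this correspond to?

9.6 mph = 4.3 m/s, which is Beaufort 3 (gentle breeze, 3.4–5.4 m/s).

Beaufort force 3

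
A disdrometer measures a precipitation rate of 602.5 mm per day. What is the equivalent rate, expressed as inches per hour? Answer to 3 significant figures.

602.5 mm/day × 0.0393701 in/mm × 0.0416667 day/hour = 0.988 in/hour.

0.988 in/hour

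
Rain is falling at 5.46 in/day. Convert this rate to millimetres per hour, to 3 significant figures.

5.46 in/day × 25.4 mm/in × 0.0416667 day/hour = 5.78 mm/hour.

5.78 mm/hour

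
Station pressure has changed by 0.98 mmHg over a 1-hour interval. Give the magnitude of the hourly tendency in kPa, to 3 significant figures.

0.131 kPa per hour

0.98 mmHg / 1 h × 0.133322 kPa/mmHg = 0.131 kPa/h.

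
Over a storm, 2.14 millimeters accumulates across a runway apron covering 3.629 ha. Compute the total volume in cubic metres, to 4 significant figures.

77.66 cubic metres

Area: 3.629 ha = 36290 m².
1 mm over 1 m² is 1 L, so volume = 2.14 × 36290 = 77660.6 L = 77.66 m³.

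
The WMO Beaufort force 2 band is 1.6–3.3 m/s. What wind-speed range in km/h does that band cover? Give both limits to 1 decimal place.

5.8 to 11.9 km/h

1.6–3.3 m/s × 3.6 = 5.8–11.9 km/h.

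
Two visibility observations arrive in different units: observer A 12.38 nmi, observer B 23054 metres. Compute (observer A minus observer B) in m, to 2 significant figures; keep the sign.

observer A: 12.38 nmi = 22927.76 m.
Difference: 22927.76 − 23054.00 = -130 m.

-130 m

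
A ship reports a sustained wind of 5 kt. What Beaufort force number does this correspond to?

5 kt lies in the Beaufort 2 band (light breeze, 4–6 kt).

Beaufort force 2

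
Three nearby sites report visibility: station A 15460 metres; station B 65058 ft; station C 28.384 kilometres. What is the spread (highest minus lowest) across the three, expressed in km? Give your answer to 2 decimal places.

station A: 15460 m = 15.4600 km.
station B: 65058 ft = 19.8297 km.
Spread: 28.3840 − 15.4600 = 12.92 km.

12.92 km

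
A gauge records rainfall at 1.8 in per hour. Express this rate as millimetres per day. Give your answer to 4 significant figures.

1.8 in/hour × 25.4 mm/in × 24 hour/day = 1097 mm/day.

1097 mm/day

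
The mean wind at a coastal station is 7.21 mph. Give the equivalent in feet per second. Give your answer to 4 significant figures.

10.57 ft/s

1 mph = 1.46667 ft/s, so 7.21 × 1.46667 = 10.57 ft/s.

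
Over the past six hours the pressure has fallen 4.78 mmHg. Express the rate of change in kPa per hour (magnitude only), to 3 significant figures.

4.78 mmHg / 6 h × 0.133322 kPa/mmHg = 0.106 kPa/h.

0.106 kPa per hour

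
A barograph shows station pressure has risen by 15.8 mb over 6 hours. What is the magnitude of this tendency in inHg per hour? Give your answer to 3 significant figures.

0.0778 inHg per hour

15.8 mb / 6 h × 0.02953 inHg/mb = 0.0778 inHg/h.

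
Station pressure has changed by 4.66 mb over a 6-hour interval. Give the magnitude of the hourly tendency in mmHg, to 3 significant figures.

0.583 mmHg per hour

4.66 mb / 6 h × 0.750062 mmHg/mb = 0.583 mmHg/h.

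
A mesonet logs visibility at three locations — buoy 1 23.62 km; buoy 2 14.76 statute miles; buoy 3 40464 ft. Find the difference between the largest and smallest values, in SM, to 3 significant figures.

buoy 1: 23.62 km = 14.6768 SM.
buoy 3: 40464 ft = 7.6636 SM.
Spread: 14.7600 − 7.6636 = 7.10 SM.

7.10 SM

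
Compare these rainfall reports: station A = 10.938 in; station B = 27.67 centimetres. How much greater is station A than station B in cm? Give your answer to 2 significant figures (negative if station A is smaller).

0.11 cm

station A: 10.938 in = 27.7825 cm.
Difference: 27.7825 − 27.6700 = 0.11 cm.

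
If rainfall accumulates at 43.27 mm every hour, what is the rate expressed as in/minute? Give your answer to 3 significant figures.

0.0284 in/minute

43.27 mm/hour × 0.0393701 in/mm × 0.0166667 hour/minute = 0.0284 in/minute.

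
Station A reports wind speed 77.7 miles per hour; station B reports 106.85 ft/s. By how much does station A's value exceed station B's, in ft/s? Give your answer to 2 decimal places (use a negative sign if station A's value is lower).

7.11 ft/s

station A: 77.7 mph = 113.9600 ft/s.
Difference: 113.9600 − 106.8500 = 7.11 ft/s.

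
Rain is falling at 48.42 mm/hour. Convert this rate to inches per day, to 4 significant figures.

48.42 mm/hour × 0.0393701 in/mm × 24 hour/day = 45.75 in/day.

45.75 in/day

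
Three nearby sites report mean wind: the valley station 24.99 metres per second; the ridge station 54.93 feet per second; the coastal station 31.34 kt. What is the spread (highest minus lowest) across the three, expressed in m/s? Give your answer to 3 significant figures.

the ridge station: 54.93 ft/s = 16.7427 m/s.
the coastal station: 31.34 kt = 16.1227 m/s.
Spread: 24.9900 − 16.1227 = 8.87 m/s.

8.87 m/s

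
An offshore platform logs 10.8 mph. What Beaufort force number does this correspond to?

Beaufort force 3

10.8 mph = 4.8 m/s, which is Beaufort 3 (gentle breeze, 3.4–5.4 m/s).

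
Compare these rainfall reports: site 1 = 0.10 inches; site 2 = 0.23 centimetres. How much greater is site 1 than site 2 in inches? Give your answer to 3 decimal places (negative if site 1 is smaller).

0.009 in

site 2: 0.23 cm = 0.09055 in.
Difference: 0.10000 − 0.09055 = 0.009 in.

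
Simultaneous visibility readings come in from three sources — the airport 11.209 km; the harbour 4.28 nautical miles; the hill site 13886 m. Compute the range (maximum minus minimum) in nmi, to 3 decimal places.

the airport: 11.209 km = 6.05238 nmi.
the hill site: 13886 m = 7.49784 nmi.
Spread: 7.49784 − 4.28000 = 3.218 nmi.

3.218 nmi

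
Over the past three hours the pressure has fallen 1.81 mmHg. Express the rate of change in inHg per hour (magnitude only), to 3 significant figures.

1.81 mmHg / 3 h × 0.0393701 inHg/mmHg = 0.0238 inHg/h.

0.0238 inHg per hour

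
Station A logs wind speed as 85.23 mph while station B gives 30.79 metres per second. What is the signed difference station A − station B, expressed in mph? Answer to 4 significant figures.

16.35 mph

station B: 30.79 m/s = 68.8753 mph.
Difference: 85.2300 − 68.8753 = 16.35 mph.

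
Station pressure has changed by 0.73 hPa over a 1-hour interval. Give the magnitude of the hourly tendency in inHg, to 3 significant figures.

0.0216 inHg per hour

0.73 hPa / 1 h × 0.02953 inHg/hPa = 0.0216 inHg/h.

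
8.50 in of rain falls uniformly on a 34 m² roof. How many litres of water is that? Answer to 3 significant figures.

7340 litres

Depth: 8.50 in × 25.4 = 215.9 mm.
1 mm over 1 m² is 1 L, so volume = 215.9 × 34 = 7340.6 L ≈ 7340 L.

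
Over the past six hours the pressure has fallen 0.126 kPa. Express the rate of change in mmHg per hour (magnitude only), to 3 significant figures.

0.126 kPa / 6 h × 7.50062 mmHg/kPa = 0.158 mmHg/h.

0.158 mmHg per hour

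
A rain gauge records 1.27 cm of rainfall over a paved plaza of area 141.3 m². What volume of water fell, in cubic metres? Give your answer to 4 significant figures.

Depth: 1.27 cm × 10 = 12.7 mm.
1 mm over 1 m² is 1 L, so volume = 12.7 × 141.3 = 1794.51 L = 1.795 m³.

1.795 cubic metres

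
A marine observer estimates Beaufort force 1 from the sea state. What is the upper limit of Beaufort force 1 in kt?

3 kt

Beaufort 1 (light air) spans 1–3 knots.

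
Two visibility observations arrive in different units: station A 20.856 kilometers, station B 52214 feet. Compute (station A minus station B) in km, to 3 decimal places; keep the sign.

station B: 52214 ft = 15.91483 km.
Difference: 20.85600 − 15.91483 = 4.941 km.

4.941 km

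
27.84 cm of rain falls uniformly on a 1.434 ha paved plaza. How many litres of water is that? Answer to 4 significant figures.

3992000 litres

Depth: 27.84 cm × 10 = 278.4 mm.
Area: 1.434 ha = 14340 m².
1 mm over 1 m² is 1 L, so volume = 278.4 × 14340 = 3992256 L ≈ 3992000 L.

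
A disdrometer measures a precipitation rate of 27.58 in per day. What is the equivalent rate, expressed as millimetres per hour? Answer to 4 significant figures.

27.58 in/day × 25.4 mm/in × 0.0416667 day/hour = 29.19 mm/hour.

29.19 mm/hour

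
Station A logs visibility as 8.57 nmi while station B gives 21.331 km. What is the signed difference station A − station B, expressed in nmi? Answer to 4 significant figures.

station B: 21.331 km = 11.51782 nmi.
Difference: 8.57000 − 11.51782 = -2.948 nmi.

-2.948 nmi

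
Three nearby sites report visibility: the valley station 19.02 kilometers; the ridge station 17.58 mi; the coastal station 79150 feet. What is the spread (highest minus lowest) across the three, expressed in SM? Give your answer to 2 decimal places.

the valley station: 19.02 km = 11.8185 SM.
the coastal station: 79150 ft = 14.9905 SM.
Spread: 17.5800 − 11.8185 = 5.76 SM.

5.76 SM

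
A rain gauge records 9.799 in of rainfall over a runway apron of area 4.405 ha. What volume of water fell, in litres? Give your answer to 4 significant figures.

10960000 litres

Depth: 9.799 in × 25.4 = 248.8946 mm.
Area: 4.405 ha = 44050 m².
1 mm over 1 m² is 1 L, so volume = 248.8946 × 44050 = 10963807 L ≈ 10960000 L.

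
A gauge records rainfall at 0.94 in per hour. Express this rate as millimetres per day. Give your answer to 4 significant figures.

573.0 mm/day

0.94 in/hour × 25.4 mm/in × 24 hour/day = 573.0 mm/day.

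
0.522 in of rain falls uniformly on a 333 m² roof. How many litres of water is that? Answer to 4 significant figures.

Depth: 0.522 in × 25.4 = 13.2588 mm.
1 mm over 1 m² is 1 L, so volume = 13.2588 × 333 = 4415.1804 L ≈ 4415 L.

4415 litres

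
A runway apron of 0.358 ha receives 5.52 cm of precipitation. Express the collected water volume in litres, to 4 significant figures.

Depth: 5.52 cm × 10 = 55.2 mm.
Area: 0.358 ha = 3580 m².
1 mm over 1 m² is 1 L, so volume = 55.2 × 3580 = 197616 L ≈ 197600 L.

197600 litres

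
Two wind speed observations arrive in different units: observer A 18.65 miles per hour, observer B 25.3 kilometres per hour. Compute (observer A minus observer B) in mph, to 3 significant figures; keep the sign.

2.93 mph

observer B: 25.3 km/h = 15.7207 mph.
Difference: 18.6500 − 15.7207 = 2.93 mph.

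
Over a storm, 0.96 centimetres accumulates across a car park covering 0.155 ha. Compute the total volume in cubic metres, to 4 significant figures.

Depth: 0.96 cm × 10 = 9.6 mm.
Area: 0.155 ha = 1550 m².
1 mm over 1 m² is 1 L, so volume = 9.6 × 1550 = 14880 L = 14.88 m³.

14.88 cubic metres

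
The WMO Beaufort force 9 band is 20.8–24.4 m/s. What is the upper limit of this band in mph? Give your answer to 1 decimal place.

54.6 mph

20.8–24.4 m/s × 2.237 = 46.5–54.6 mph.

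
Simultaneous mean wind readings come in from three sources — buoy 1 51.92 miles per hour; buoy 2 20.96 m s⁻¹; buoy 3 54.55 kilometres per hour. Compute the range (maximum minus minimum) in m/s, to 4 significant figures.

buoy 1: 51.92 mph = 23.21032 m/s.
buoy 3: 54.55 km/h = 15.15278 m/s.
Spread: 23.21032 − 15.15278 = 8.058 m/s.

8.058 m/s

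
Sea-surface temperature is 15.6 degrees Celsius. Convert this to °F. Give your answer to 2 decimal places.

°F = °C × 9/5 + 32 = 15.6 × 1.8 + 32 = 60.08 °F.

60.08 °F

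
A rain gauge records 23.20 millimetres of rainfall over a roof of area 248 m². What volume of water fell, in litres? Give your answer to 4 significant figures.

1 mm over 1 m² is 1 L, so volume = 23.2 × 248 = 5753.6 L ≈ 5754 L.

5754 litres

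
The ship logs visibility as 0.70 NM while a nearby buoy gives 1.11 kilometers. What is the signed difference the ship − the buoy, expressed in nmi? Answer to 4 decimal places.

the buoy: 1.11 km = 0.599352 nmi.
Difference: 0.700000 − 0.599352 = 0.1006 nmi.

0.1006 nmi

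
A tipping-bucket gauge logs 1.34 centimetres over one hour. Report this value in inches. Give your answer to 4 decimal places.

0.5276 in

1 cm = 0.393701 in, so 1.34 × 0.393701 = 0.5276 in.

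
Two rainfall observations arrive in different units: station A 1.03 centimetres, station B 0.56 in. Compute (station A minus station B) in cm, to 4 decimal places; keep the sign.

-0.3924 cm

station B: 0.56 in = 1.422400 cm.
Difference: 1.030000 − 1.422400 = -0.3924 cm.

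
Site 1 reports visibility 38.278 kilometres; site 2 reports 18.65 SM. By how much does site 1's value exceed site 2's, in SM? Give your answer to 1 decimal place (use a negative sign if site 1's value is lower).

5.1 SM

site 1: 38.278 km = 23.785 SM.
Difference: 23.785 − 18.650 = 5.1 SM.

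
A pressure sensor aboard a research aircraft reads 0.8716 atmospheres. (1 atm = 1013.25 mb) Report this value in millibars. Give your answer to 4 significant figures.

883.1 mb

1 atm = 1013.25 mb, so 0.8716 × 1013.25 = 883.1 mb.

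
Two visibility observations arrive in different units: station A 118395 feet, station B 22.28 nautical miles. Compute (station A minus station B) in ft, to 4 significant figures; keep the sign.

station B: 22.28 nmi = 135375.85 ft.
Difference: 118395.00 − 135375.85 = -16980 ft.

-16980 ft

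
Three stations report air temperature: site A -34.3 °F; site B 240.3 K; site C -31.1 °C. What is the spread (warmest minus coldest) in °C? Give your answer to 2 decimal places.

site A: -34.3 °F = -36.833 °C.
site B: 240.3 K = -32.850 °C.
Spread: (-31.100) − (-36.833) = 5.733 °C.

5.73 °C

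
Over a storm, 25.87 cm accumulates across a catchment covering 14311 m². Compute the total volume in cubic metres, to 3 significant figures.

Depth: 25.87 cm × 10 = 258.7 mm.
1 mm over 1 m² is 1 L, so volume = 258.7 × 14311 = 3702255.7 L = 3700 m³.

3700 cubic metres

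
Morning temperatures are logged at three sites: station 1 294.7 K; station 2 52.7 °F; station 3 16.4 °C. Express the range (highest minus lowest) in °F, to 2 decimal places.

station 1: 294.7 K = 21.550 °C.
station 2: 52.7 °F = 11.500 °C.
Spread: 21.550 − 11.500 = 10.050 °C = 18.09 °F.

18.09 °F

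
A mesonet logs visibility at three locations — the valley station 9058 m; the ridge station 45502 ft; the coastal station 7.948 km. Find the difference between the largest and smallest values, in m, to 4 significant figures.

the ridge station: 45502 ft = 13869.01 m.
the coastal station: 7.948 km = 7948.00 m.
Spread: 13869.01 − 7948.00 = 5921 m.

5921 m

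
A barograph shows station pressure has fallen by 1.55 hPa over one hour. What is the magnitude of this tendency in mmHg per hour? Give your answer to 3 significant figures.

1.16 mmHg per hour

1.55 hPa / 1 h × 0.750062 mmHg/hPa = 1.16 mmHg/h.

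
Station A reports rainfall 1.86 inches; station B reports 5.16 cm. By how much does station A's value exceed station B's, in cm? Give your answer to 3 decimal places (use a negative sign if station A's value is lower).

station A: 1.86 in = 4.72440 cm.
Difference: 4.72440 − 5.16000 = -0.436 cm.

-0.436 cm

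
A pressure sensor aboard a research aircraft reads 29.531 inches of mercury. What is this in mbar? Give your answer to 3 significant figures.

1000 mb

1 inHg = 33.8639 mb, so 29.531 × 33.8639 = 1000 mb.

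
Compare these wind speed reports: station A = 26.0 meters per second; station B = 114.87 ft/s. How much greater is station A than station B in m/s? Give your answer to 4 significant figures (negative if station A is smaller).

station B: 114.87 ft/s = 35.01238 m/s.
Difference: 26.00000 − 35.01238 = -9.012 m/s.

-9.012 m/s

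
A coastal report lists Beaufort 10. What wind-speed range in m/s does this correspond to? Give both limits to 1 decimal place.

Beaufort 10 (storm) spans 24.5–28.4 m/s.

24.5 to 28.4 m/s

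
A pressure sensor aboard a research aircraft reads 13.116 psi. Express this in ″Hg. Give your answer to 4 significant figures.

26.70 inHg

1 psi = 2.03602 inHg, so 13.116 × 2.03602 = 26.70 inHg.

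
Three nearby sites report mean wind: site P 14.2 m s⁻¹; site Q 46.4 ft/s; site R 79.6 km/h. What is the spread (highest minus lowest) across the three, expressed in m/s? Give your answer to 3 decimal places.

7.968 m/s

site Q: 46.4 ft/s = 14.14272 m/s.
site R: 79.6 km/h = 22.11111 m/s.
Spread: 22.11111 − 14.14272 = 7.968 m/s.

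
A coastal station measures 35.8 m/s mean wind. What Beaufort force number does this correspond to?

35.8 m/s lies in the Beaufort 12 band (hurricane force, ≥32.7 m/s).

Beaufort force 12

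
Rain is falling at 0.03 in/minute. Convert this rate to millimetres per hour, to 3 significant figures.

45.7 mm/hour

0.03 in/minute × 25.4 mm/in × 60 minute/hour = 45.7 mm/hour.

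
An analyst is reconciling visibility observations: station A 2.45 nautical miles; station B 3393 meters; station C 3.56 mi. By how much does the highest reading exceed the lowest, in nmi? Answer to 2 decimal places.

1.26 nmi

station B: 3393 m = 1.8321 nmi.
station C: 3.56 SM = 3.0936 nmi.
Spread: 3.0936 − 1.8321 = 1.26 nmi.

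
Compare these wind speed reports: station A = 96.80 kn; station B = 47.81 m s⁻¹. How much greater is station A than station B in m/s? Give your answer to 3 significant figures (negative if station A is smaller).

station A: 96.80 kt = 49.7982 m/s.
Difference: 49.7982 − 47.8100 = 1.99 m/s.

1.99 m/s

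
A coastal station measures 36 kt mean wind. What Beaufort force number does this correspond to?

36 kt lies in the Beaufort 8 band (gale, 34–40 kt).

Beaufort force 8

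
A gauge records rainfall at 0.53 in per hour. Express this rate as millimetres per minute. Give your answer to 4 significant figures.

0.2244 mm/minute

0.53 in/hour × 25.4 mm/in × 0.0166667 hour/minute = 0.2244 mm/minute.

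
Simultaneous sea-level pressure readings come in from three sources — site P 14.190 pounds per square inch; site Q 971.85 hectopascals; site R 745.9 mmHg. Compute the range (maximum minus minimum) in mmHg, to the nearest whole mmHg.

site P: 14.190 psi = 733.83 mmHg.
site Q: 971.85 hPa = 728.95 mmHg.
Spread: 745.90 − 728.95 = 17 mmHg.

17 mmHg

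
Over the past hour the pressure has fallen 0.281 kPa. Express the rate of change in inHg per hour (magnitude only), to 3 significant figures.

0.0830 inHg per hour

0.281 kPa / 1 h × 0.2953 inHg/kPa = 0.0830 inHg/h.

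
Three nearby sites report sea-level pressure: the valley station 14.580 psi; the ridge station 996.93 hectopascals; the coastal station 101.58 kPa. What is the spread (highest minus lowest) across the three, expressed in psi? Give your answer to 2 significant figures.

the ridge station: 996.93 hPa = 14.4592 psi.
the coastal station: 101.58 kPa = 14.7329 psi.
Spread: 14.7329 − 14.4592 = 0.27 psi.

0.27 psi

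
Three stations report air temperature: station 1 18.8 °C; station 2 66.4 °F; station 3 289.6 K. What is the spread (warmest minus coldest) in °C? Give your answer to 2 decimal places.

2.66 °C

station 2: 66.4 °F = 19.111 °C.
station 3: 289.6 K = 16.450 °C.
Spread: 19.111 − 16.450 = 2.661 °C.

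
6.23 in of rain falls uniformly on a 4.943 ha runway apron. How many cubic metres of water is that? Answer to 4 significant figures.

Depth: 6.23 in × 25.4 = 158.242 mm.
Area: 4.943 ha = 49430 m².
1 mm over 1 m² is 1 L, so volume = 158.242 × 49430 = 7821902.1 L = 7822 m³.

7822 cubic metres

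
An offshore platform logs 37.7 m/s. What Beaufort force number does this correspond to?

37.7 m/s lies in the Beaufort 12 band (hurricane force, ≥32.7 m/s).

Beaufort force 12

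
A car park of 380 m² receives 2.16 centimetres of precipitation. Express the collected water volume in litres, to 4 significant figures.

Depth: 2.16 cm × 10 = 21.6 mm.
1 mm over 1 m² is 1 L, so volume = 21.6 × 380 = 8208 L.

8208 litres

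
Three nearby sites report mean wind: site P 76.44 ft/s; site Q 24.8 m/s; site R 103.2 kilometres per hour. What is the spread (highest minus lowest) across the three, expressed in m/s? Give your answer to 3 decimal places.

site P: 76.44 ft/s = 23.29891 m/s.
site R: 103.2 km/h = 28.66667 m/s.
Spread: 28.66667 − 23.29891 = 5.368 m/s.

5.368 m/s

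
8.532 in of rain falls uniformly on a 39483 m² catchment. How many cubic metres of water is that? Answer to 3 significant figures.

8560 cubic metres

Depth: 8.532 in × 25.4 = 216.7128 mm.
1 mm over 1 m² is 1 L, so volume = 216.7128 × 39483 = 8556471.5 L = 8560 m³.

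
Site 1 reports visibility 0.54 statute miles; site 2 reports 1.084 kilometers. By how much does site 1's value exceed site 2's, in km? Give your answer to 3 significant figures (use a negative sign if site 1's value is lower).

-0.215 km

site 1: 0.54 SM = 0.86905 km.
Difference: 0.86905 − 1.08400 = -0.215 km.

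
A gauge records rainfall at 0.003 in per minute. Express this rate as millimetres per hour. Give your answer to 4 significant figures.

4.572 mm/hour

0.003 in/minute × 25.4 mm/in × 60 minute/hour = 4.572 mm/hour.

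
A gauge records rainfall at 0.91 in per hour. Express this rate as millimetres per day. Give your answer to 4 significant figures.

554.7 mm/day

0.91 in/hour × 25.4 mm/in × 24 hour/day = 554.7 mm/day.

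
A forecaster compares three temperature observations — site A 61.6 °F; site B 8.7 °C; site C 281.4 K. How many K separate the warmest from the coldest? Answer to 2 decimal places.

site A: 61.6 °F = 16.444 °C.
site C: 281.4 K = 8.250 °C.
Spread: 16.444 − 8.250 = 8.194 °C.

8.19 K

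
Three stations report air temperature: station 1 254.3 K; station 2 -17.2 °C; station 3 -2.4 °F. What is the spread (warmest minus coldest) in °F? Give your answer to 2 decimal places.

station 1: 254.3 K = -18.850 °C.
station 3: -2.4 °F = -19.111 °C.
Spread: (-17.200) − (-19.111) = 1.911 °C = 3.44 °F.

3.44 °F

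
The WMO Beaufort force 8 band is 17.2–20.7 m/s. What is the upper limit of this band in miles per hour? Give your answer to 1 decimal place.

46.3 mph

17.2–20.7 m/s × 2.237 = 38.5–46.3 mph.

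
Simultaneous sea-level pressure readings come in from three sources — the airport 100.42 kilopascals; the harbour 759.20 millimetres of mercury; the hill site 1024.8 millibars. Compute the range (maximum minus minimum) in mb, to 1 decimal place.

20.6 mb

the airport: 100.42 kPa = 1004.200 mb.
the harbour: 759.20 mmHg = 1012.184 mb.
Spread: 1024.800 − 1004.200 = 20.6 mb.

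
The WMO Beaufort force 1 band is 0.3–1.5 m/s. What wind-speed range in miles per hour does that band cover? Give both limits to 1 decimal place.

0.7 to 3.4 mph

0.3–1.5 m/s × 2.237 = 0.7–3.4 mph.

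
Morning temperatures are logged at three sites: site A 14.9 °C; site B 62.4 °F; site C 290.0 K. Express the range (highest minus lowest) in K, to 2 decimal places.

1.99 K

site B: 62.4 °F = 16.889 °C.
site C: 290.0 K = 16.850 °C.
Spread: 16.889 − 14.900 = 1.989 °C.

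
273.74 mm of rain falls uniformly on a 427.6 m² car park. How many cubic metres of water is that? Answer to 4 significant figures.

1 mm over 1 m² is 1 L, so volume = 273.74 × 427.6 = 117051.22 L = 117.1 m³.

117.1 cubic metres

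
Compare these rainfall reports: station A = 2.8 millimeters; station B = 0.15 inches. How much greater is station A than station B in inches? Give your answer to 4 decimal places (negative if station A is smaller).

station A: 2.8 mm = 0.110236 in.
Difference: 0.110236 − 0.150000 = -0.0398 in.

-0.0398 in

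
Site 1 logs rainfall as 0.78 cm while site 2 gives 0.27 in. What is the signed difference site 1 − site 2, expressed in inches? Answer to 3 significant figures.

0.0371 in

site 1: 0.78 cm = 0.307087 in.
Difference: 0.307087 − 0.270000 = 0.0371 in.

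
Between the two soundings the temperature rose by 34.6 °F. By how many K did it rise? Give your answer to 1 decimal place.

Converting a difference, only the 9/5 scale factor applies: ΔK = 34.6 × 0.5556 = 19.2 K.

19.2 K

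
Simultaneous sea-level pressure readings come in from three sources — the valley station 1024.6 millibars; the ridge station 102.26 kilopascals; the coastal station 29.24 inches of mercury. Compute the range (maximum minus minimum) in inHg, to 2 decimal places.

the valley station: 1024.6 mb = 30.2564 inHg.
the ridge station: 102.26 kPa = 30.1974 inHg.
Spread: 30.2564 − 29.2400 = 1.02 inHg.

1.02 inHg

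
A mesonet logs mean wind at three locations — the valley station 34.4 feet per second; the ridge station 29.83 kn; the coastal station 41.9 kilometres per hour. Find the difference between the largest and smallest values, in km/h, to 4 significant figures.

17.50 km/h

the valley station: 34.4 ft/s = 37.7464 km/h.
the ridge station: 29.83 kt = 55.2452 km/h.
Spread: 55.2452 − 37.7464 = 17.50 km/h.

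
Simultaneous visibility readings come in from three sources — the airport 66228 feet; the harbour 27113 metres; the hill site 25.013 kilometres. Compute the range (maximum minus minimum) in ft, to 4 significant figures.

the harbour: 27113 m = 88953.41 ft.
the hill site: 25.013 km = 82063.65 ft.
Spread: 88953.41 − 66228.00 = 22730 ft.

22730 ft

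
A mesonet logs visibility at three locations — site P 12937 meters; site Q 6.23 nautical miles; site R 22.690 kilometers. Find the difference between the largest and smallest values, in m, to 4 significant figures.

11150 m

site Q: 6.23 nmi = 11537.96 m.
site R: 22.690 km = 22690.00 m.
Spread: 22690.00 − 11537.96 = 11150 m.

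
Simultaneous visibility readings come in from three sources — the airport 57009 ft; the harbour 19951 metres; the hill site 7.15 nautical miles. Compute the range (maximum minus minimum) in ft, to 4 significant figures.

22010 ft

the harbour: 19951 m = 65456.04 ft.
the hill site: 7.15 nmi = 43444.23 ft.
Spread: 65456.04 − 43444.23 = 22010 ft.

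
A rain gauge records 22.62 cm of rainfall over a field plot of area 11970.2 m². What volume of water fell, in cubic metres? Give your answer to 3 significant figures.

Depth: 22.62 cm × 10 = 226.2 mm.
1 mm over 1 m² is 1 L, so volume = 226.2 × 11970.2 = 2707659.2 L = 2710 m³.

2710 cubic metres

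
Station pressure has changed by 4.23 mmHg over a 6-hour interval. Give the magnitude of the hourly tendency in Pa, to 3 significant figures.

4.23 mmHg / 6 h × 133.322 Pa/mmHg = 94.0 Pa/h.

94.0 Pa per hour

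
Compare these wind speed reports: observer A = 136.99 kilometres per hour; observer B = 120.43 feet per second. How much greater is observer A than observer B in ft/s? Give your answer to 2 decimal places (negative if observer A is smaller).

observer A: 136.99 km/h = 124.8451 ft/s.
Difference: 124.8451 − 120.4300 = 4.42 ft/s.

4.42 ft/s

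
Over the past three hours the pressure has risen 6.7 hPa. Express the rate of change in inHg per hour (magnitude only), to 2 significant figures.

6.7 hPa / 3 h × 0.02953 inHg/hPa = 0.066 inHg/h.

0.066 inHg per hour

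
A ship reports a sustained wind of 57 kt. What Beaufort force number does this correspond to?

57 kt lies in the Beaufort 11 band (violent storm, 56–63 kt).

Beaufort force 11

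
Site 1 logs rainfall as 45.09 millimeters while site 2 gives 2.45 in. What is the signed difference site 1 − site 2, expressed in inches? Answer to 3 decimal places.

site 1: 45.09 mm = 1.77520 in.
Difference: 1.77520 − 2.45000 = -0.675 in.

-0.675 in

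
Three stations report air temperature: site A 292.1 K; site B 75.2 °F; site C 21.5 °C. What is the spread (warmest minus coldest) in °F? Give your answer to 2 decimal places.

9.09 °F

site A: 292.1 K = 18.950 °C.
site B: 75.2 °F = 24.000 °C.
Spread: 24.000 − 18.950 = 5.050 °C = 9.09 °F.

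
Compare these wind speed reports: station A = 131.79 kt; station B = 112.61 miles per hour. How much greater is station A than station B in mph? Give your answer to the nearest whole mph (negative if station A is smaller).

station A: 131.79 kt = 151.66 mph.
Difference: 151.66 − 112.61 = 39 mph.

39 mph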